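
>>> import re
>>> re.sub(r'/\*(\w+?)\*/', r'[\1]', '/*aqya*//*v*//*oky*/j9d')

Matches: at [0:8] → '/*aqya*/'; at [8:13] → '/*v*/'; at [13:20] → '/*oky*/'.
Each match is replaced using the text its own group 1 captured.

'[aqya][v][oky]j9d'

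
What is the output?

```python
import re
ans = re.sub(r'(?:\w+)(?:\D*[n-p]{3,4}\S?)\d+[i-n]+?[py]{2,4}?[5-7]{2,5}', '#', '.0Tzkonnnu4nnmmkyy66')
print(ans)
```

.#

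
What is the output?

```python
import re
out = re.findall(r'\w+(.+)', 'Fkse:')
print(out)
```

Pattern: one or more of a word character; then one or more of any character (captured).
Walking the string: at [0:5] match 'Fkse:', group 1 = ':'.
`findall` collects group 1 from the one match (1 total).

[':']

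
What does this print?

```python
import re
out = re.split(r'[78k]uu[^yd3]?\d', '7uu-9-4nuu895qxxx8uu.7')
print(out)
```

The string is cut at each match, leaving 3 pieces.

['', '-4nuu895qxxx', '']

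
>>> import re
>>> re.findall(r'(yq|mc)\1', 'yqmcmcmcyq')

['mc']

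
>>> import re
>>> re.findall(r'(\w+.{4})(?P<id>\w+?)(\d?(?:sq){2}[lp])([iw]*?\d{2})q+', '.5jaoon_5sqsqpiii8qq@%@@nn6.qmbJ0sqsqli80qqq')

[('nn6.qmb', 'J', '0sqsql', 'i80')]

The pattern matches one or more of a word character, then exactly 4 of any character (captured); then one or more of a word character (lazy) (captured as 'id'); then optionally a digit, then the literal 'sq' repeated 2 times, then one of [lp] (captured); then zero or more of one of [iw] (lazy), then exactly 2 of a digit (captured); then one or more of a literal 'q'.
Walking the string: at [24:44] match 'nn6.qmbJ0sqsqli80qqq', groups = ('nn6.qmb', 'J', '0sqsql', 'i80').
Multiple groups make `findall` return tuples — one 4-tuple for the one match.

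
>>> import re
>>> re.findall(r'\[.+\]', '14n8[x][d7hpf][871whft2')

Walking the string: at [4:14] → '[x][d7hpf]'.
No capturing groups, so `findall` returns the 1 full match string.

['[x][d7hpf]']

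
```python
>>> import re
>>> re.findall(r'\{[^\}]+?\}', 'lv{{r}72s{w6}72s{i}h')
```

Walking the string: at [2:6] → '{{r}'; at [9:13] → '{w6}'; at [16:19] → '{i}'.
With no groups in the pattern, `findall` gives back each whole match — 3 here.

['{{r}', '{w6}', '{i}']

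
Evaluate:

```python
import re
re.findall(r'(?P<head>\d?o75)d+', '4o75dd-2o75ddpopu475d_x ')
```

['4o75', '2o75']

Pattern: optionally a digit, then the literal 'o75' (captured as 'head'); then one or more of a literal 'd'.
Because there's exactly one group, `findall` drops the full match and keeps group 1 from each hit.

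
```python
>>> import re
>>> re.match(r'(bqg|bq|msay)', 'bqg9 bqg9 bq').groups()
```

Branches in `(...|...)` are attempted left-to-right; the first branch that allows the whole pattern to succeed is taken.
With `match`, the pattern is implicitly anchored at the beginning.
The match spans [0:3] → 'bqg'.
Captured: group 1 = 'bqg'.

('bqg',)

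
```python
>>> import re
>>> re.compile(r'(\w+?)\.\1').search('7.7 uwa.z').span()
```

`\1` is not a pattern — it's the concrete string captured by group 1, re-applied verbatim.
Unlike `match`, `search` isn't anchored — it looks for the pattern anywhere in the string.
The match spans [0:3] → '7.7'.
Captured: group 1 = '7'.

(0, 3)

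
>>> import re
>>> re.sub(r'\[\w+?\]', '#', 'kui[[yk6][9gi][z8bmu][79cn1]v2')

'kui[####v2'

Every occurrence is swapped for '#'.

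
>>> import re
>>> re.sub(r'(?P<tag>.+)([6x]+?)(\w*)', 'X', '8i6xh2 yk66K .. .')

'X .. .'

This matches one or more of any character (captured as 'tag'); then one or more of one of [6x] (lazy) (captured); then zero or more of a word character (captured).
Every occurrence is swapped for 'X'.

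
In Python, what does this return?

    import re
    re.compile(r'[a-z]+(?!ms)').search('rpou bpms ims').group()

'rpou'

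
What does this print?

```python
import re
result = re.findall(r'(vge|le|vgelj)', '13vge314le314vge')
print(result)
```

Matches: at [2:5] match 'vge', group 1 = 'vge'; at [8:10] match 'le', group 1 = 'le'; at [13:16] match 'vge', group 1 = 'vge'.
Because there's exactly one group, `findall` drops the full match and keeps group 1 from each hit.

['vge', 'le', 'vge']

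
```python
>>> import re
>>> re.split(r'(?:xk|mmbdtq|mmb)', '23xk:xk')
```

Matches to split on: at [2:4] → 'xk'; at [5:7] → 'xk'.
`split` removes every match and returns the 3 fragments in between.

['23', ':', '']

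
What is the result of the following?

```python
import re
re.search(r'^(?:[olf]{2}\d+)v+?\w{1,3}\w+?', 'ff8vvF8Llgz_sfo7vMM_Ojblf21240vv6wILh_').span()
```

(0, 8)

The pattern matches anchored at the start of the string; then exactly 2 of one of [olf], then one or more of a digit (non-capturing group); then one or more of the literal 'v' (lazy), then 1 to 3 of a word character; then one or more of a word character (lazy).
Unlike `match`, `search` isn't anchored — it looks for the pattern anywhere in the string.
The match spans [0:8] → 'ff8vvF8L'.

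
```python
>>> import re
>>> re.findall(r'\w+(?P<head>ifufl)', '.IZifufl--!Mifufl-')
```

Pattern: one or more of a word character; then the literal 'ifu', then the literal 'fl' (captured as 'head').
Walking the string: at [1:8] match 'IZifufl', group 1 = 'ifufl'; at [11:17] match 'Mifufl', group 1 = 'ifufl'.
One capturing group, so `findall` returns just the captured substring from each match — 2 in all.

['ifufl', 'ifufl']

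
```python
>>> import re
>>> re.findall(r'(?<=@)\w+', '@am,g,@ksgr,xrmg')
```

Because the assertion is zero-width, the text it checks is not consumed and won't appear in the result.
Scanning left to right: at [1:3] → 'am'; at [7:11] → 'ksgr'.
With no groups in the pattern, `findall` gives back each whole match — 2 here.

['am', 'ksgr']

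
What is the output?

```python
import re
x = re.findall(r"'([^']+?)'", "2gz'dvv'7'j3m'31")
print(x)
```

['dvv', 'j3m']

`findall` collects group 1 from each match (2 total).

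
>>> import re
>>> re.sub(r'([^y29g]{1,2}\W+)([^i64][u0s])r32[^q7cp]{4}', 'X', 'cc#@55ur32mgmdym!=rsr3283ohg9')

This matches 1 to 2 of any character except [y29g], then one or more of a non-word character (captured); then any character except [i64], then one of [u0s] (captured); then the literal 'r32', then exactly 4 of any character except [q7cp].
Each match is replaced by 'X'.

'cc#@55ur32mgmdyXg9'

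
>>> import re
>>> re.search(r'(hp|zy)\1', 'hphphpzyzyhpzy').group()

`\1` is not a pattern — it's the concrete string captured by group 1, re-applied verbatim.
The match spans [0:4] → 'hphp'.

'hphp'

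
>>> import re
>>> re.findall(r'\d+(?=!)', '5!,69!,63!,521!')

['5', '69', '63', '521']

Lookahead/lookbehind check context without consuming it, so the matched span excludes the asserted characters.
Walking the string: at [0:1] → '5'; at [3:5] → '69'; at [7:9] → '63'; at [11:14] → '521'.
`findall` yields the raw match text (4 of them) because the pattern has no groups.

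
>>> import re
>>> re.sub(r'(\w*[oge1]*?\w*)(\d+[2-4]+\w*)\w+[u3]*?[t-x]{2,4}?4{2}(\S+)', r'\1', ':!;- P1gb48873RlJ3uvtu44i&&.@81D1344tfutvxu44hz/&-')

':!;- P1gb488'

The pattern matches zero or more of a word character, then zero or more of one of [oge1] (lazy), then zero or more of a word character (captured); then one or more of a digit, then one or more of a character in [2-4], then zero or more of a word character (captured); then one or more of a word character; then zero or more of one of [u3] (lazy), then 2 to 4 of a character in [t-x] (lazy), then exactly 2 of a literal '4'; then one or more of a non-whitespace character (captured).
Matches: at [5:50] → 'P1gb48873RlJ3uvtu44i&&.@81D1344tfutvxu44hz/&-'.
`\1` in the replacement pulls in group 1's text for each match.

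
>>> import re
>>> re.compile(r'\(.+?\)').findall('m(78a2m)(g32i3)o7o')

['(78a2m)', '(g32i3)']

Walking the string: at [1:8] → '(78a2m)'; at [8:15] → '(g32i3)'.
Since nothing is captured, `findall` lists the 2 matched substrings directly.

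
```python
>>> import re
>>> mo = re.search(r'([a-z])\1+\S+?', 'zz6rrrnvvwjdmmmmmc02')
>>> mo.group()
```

'zz6'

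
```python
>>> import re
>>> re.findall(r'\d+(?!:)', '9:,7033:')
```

['703']

`(?!…)`/`(?<!…)` only lets a position through if the neighbouring text does NOT match; no characters are consumed.
Walking the string: at [3:6] → '703'.
`findall` yields the raw match text (1 of them) because the pattern has no groups.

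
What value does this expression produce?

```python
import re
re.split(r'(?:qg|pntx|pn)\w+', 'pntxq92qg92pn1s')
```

['', '']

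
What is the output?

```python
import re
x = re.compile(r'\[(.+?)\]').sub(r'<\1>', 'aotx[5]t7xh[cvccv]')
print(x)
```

aotx<5>t7xh<cvccv>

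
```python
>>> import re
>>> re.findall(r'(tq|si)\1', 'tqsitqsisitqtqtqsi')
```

The backreference `\1` re-matches whatever the first group consumed, character for character.
Because there's exactly one group, `findall` drops the full match and keeps group 1 from each hit.

['si', 'tq']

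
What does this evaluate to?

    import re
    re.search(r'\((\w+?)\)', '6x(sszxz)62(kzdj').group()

`re.search` scans for the first position where the pattern succeeds.
The match spans [2:9] → '(sszxz)'.
Captured: group 1 = 'sszxz'.

'(sszxz)'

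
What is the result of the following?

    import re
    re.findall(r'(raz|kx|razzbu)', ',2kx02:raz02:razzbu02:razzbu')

['kx', 'raz', 'raz', 'raz']

The regex engine tests alternatives in the order written; an earlier branch that matches wins even if a later one would match more.
`findall` collects group 1 from each match (4 total).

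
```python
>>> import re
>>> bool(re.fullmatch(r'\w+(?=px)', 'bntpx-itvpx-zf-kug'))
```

`re.fullmatch` requires the pattern to consume the entire string.
Here there's no way to consume every character, so the call returns None, and `bool(None)` is False.

False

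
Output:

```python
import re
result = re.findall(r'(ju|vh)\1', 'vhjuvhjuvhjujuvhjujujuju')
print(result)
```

The backreference `\1` re-matches whatever the first group consumed, character for character.
Scanning left to right: at [10:14] match 'juju', group 1 = 'ju'; at [16:20] match 'juju', group 1 = 'ju'; at [20:24] match 'juju', group 1 = 'ju'.
With a single group, `findall` returns only what that group captured — 3 items.

['ju', 'ju', 'ju']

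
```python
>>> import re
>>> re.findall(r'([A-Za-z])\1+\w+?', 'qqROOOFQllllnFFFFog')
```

['q', 'O', 'l', 'F']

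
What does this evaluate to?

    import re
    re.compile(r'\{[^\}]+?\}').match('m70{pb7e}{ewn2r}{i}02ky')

With `match`, the pattern is implicitly anchored at the beginning.
Here the pattern fails at index 0, so the call returns None.

None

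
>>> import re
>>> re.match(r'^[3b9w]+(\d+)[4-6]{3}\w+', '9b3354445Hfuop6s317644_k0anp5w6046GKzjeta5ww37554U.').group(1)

The match spans [0:50] → '9b3354445Hfuop6s317644_k0anp5w6046GKzjeta5ww37554U'.
Captured: group 1 = '54'.

'54'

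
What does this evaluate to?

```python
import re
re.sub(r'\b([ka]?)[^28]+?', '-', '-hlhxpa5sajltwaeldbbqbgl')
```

Lazy quantifiers expand one character at a time until the remainder of the pattern can match.
`sub` substitutes '-' at each match site.

'--lhxpa5sajltwaeldbbqbgl'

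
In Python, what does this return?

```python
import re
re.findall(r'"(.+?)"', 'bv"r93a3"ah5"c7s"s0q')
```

['r93a3', 'c7s']

Because the quantifier is non-greedy, it stops expanding at the earliest point where the rest of the pattern can succeed.
One capturing group, so `findall` returns just the captured substring from each match — 2 in all.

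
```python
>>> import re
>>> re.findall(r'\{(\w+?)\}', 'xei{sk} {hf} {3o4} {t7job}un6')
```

['sk', 'hf', '3o4', 't7job']

`findall` collects group 1 from each match (4 total).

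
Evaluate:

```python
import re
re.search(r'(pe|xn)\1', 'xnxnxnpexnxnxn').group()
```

`\1` is not a pattern — it's the concrete string captured by group 1, re-applied verbatim.
The match spans [0:4] → 'xnxn'.

'xnxn'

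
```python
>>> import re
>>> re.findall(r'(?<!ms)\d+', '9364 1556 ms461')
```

Because the assertion is negative and zero-width, positions next to the forbidden text are skipped.
Walking the string: at [0:4] → '9364'; at [5:9] → '1556'; at [13:15] → '61'.
With no groups in the pattern, `findall` gives back each whole match — 3 here.

['9364', '1556', '61']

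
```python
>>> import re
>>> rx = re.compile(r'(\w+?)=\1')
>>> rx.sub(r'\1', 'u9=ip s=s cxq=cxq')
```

After group 1 captures some text, `\1` only succeeds where that same text appears again.
Matches: at [6:9] → 's=s'; at [10:17] → 'cxq=cxq'.
`\1` in the replacement pulls in group 1's text for each match.

'u9=ip s cxq'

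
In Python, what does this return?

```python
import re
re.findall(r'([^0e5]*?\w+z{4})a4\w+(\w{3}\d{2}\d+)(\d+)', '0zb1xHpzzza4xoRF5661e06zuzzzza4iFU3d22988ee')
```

[('0zb1xHpzzza4xoRF5661e06zuzzzz', '3d2298', '8')]

Multiple groups make `findall` return tuples — one 3-tuple for the one match.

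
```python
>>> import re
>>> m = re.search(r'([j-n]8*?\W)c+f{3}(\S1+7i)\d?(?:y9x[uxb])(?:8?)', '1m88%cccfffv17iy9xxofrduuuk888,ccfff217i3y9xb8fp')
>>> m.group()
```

'm88%cccfffv17iy9xx'

This matches a character in [j-n], then zero or more of the literal '8' (lazy), then a non-word character (captured); then one or more of a literal 'c', then exactly 3 of the literal 'f'; then a non-whitespace character, then one or more of the literal '1', then the literal '7i' (captured); then optionally a digit; then the literal 'y9x', then one of [uxb] (non-capturing group); then optionally a literal '8' (non-capturing group).
`re.search` scans for the first position where the pattern succeeds.
The match spans [1:19] → 'm88%cccfffv17iy9xx'.
Captured: group 1 = 'm88%', group 2 = 'v17i'.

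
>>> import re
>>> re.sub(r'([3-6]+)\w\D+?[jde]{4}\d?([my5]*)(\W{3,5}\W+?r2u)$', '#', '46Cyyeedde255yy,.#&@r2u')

The pattern matches one or more of a character in [3-6] (captured); then a word character, then one or more of a non-digit (lazy); then exactly 4 of one of [jde]; then optionally a digit; then zero or more of one of [my5] (captured); then 3 to 5 of a non-word character, then one or more of a non-word character (lazy), then the literal 'r2u' (captured); then anchored at the end.
Each match is replaced by '#'.

'#'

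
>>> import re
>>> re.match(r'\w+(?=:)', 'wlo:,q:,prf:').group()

`re.match` won't scan ahead — the pattern has to work from the very first character.
The match spans [0:3] → 'wlo'.

'wlo'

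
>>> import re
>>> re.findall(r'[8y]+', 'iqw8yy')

['8yy']

The pattern matches one or more of one of [8y].
Matches: at [3:6] → '8yy'.
`findall` yields the raw match text (1 of them) because the pattern has no groups.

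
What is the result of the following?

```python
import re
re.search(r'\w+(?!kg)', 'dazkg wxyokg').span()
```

The negative lookahead/lookbehind blocks any match where the forbidden context is present.
`re.search` tries every starting position until one works.
The match spans [0:5] → 'dazkg'.

(0, 5)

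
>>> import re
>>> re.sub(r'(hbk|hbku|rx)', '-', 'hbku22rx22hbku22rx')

'-u22-22-u22-'

`|` is ordered: at each position the engine commits to the first alternative that works.
Every occurrence is swapped for '-'.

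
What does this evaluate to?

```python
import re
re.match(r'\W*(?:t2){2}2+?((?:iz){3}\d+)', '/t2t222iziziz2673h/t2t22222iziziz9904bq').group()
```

This matches zero or more of a non-word character, then the literal 't2' repeated 2 times, then one or more of the literal '2' (lazy); then the literal 'iz' repeated 3 times, then one or more of a digit (captured).
`re.match` only tries the pattern at the start of the string.
The match spans [0:17] → '/t2t222iziziz2673'.
Captured: group 1 = 'iziziz2673'.

'/t2t222iziziz2673'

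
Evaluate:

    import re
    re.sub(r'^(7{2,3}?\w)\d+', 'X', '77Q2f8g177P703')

The pattern matches anchored at the start of the string; then 2 to 3 of a literal '7' (lazy), then a word character (captured); then one or more of a digit.
`sub` substitutes 'X' at each match site.

'Xf8g177P703'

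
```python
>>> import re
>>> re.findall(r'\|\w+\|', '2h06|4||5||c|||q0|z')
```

Scanning left to right: at [4:7] → '|4|'; at [7:10] → '|5|'; at [10:13] → '|c|'; at [14:18] → '|q0|'.
`findall` yields the raw match text (4 of them) because the pattern has no groups.

['|4|', '|5|', '|c|', '|q0|']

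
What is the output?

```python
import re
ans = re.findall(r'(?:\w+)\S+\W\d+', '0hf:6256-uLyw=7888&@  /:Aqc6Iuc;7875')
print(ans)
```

This matches one or more of a word character (non-capturing group); then one or more of a non-whitespace character, then a non-word character, then one or more of a digit.
Walking the string: at [0:18] → '0hf:6256-uLyw=7888'; at [24:36] → 'Aqc6Iuc;7875'.
Since nothing is captured, `findall` lists the 2 matched substrings directly.

['0hf:6256-uLyw=7888', 'Aqc6Iuc;7875']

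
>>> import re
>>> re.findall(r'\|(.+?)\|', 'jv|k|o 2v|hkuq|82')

['k', 'hkuq']

A `+?`/`*?`/`{m,n}?` starts at its minimum and grows only as far as needed for what follows to match.
Scanning left to right: at [2:5] match '|k|', group 1 = 'k'; at [9:15] match '|hkuq|', group 1 = 'hkuq'.
`findall` collects group 1 from each match (2 total).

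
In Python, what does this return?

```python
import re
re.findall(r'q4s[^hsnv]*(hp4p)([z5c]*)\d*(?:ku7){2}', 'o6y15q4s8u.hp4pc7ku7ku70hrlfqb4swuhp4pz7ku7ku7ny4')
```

[('hp4p', 'c')]

Multiple groups make `findall` return tuples — one 2-tuple for the one match.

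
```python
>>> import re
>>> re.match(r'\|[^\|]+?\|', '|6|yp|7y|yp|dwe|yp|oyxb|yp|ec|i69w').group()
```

`re.match` only tries the pattern at the start of the string.
The match spans [0:3] → '|6|'.

'|6|'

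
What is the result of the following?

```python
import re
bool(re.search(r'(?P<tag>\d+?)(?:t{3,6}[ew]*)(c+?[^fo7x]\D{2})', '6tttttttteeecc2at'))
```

False

Pattern: one or more of a digit (lazy) (captured as 'tag'); then 3 to 6 of a literal 't', then zero or more of one of [ew] (non-capturing group); then one or more of the literal 'c' (lazy), then any character except [fo7x], then exactly 2 of a non-digit (captured).
`re.search` scans for the first position where the pattern succeeds.
Here nothing in the string fits, so the call returns None, and `bool(None)` is False.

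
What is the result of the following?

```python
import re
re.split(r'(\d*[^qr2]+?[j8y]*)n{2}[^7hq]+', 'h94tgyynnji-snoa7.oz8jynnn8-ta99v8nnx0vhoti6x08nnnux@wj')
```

['', 'h94tgyy', '', '7.oz8jy', '', 'hoti6x08', '']

Pattern: zero or more of a digit, then one or more of any character except [qr2] (lazy), then zero or more of one of [j8y] (captured); then exactly 2 of a literal 'n', then one or more of any character except [7hq].
Matches to split on: at [0:16] → 'h94tgyynnji-snoa'; at [16:39] → '7.oz8jynnn8-ta99v8nnx0v'; at [39:55] → 'hoti6x08nnnux@wj'.
Because the pattern has a capturing group, `split` also inserts each captured text between the pieces.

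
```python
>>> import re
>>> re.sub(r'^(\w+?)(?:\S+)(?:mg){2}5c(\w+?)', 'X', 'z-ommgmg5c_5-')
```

A `+?`/`*?`/`{m,n}?` starts at its minimum and grows only as far as needed for what follows to match.
Each match is replaced by 'X'.

'X5-'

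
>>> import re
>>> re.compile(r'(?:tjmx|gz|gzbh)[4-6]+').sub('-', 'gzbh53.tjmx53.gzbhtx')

'-3.-3.gzbhtx'

Matches: at [0:5] → 'gzbh5'; at [7:12] → 'tjmx5'.
Every occurrence is swapped for '-'.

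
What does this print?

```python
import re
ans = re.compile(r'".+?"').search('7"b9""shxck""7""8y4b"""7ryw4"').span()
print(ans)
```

The match spans [1:5] → '"b9"'.

(1, 5)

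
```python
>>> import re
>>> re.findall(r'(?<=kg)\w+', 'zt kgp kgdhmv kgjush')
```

Lookahead/lookbehind check context without consuming it, so the matched span excludes the asserted characters.
Scanning left to right: at [5:6] → 'p'; at [9:13] → 'dhmv'; at [16:20] → 'jush'.
Since nothing is captured, `findall` lists the 3 matched substrings directly.

['p', 'dhmv', 'jush']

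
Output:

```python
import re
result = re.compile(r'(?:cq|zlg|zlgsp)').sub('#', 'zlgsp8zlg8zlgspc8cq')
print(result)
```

Alternation tries branches left to right and keeps the first one that lets the overall match succeed at that position.
Matches: at [0:3] → 'zlg'; at [6:9] → 'zlg'; at [10:13] → 'zlg'; at [17:19] → 'cq'.
Each match is replaced by '#'.

#sp8#8#spc8#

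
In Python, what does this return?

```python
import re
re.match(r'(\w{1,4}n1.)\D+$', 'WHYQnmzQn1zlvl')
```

None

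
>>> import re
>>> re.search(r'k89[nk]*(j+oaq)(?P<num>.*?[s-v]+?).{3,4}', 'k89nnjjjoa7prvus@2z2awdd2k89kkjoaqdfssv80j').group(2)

The match spans [25:41] → 'k89kkjoaqdfssv80'.
Captured: group 1 = 'joaq', group 2 = 'dfs'.

'dfs'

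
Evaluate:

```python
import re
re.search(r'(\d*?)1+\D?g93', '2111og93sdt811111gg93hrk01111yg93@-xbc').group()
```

The match spans [0:8] → '2111og93'.

'2111og93'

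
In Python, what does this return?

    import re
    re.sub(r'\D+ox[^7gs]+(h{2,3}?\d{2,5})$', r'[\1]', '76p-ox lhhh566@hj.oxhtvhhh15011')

The pattern matches one or more of a non-digit, then the literal 'ox', then one or more of any character except [7gs]; then 2 to 3 of a literal 'h' (lazy), then 2 to 5 of a digit (captured); then anchored at the end.
Matches: at [2:31] → 'p-ox lhhh566@hj.oxhtvhhh15011'.
Each match is replaced using the text its own group 1 captured.

'76[hh15011]'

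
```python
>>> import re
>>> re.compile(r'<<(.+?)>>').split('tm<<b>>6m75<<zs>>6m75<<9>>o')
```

Because the quantifier is non-greedy, it stops expanding at the earliest point where the rest of the pattern can succeed.
With a capturing group present, the delimiter's captured portion is kept in the result list.

['tm', 'b', '6m75', 'zs', '6m75', '9', 'o']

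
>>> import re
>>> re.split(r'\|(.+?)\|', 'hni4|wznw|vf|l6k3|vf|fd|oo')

Because the quantifier is non-greedy, it stops expanding at the earliest point where the rest of the pattern can succeed.
With a capturing group present, the delimiter's captured portion is kept in the result list.

['hni4', 'wznw', 'vf', 'l6k3', 'vf', 'fd', 'oo']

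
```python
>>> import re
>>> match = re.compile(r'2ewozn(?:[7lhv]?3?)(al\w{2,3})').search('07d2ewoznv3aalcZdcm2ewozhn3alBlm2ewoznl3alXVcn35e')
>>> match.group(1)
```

Pattern: the literal '2ew', then the literal 'ozn'; then optionally one of [7lhv], then optionally the literal '3' (non-capturing group); then the literal 'al', then 2 to 3 of a word character (captured).
`search` walks the string left to right and returns the first match it finds.
The match spans [32:45] → '2ewoznl3alXVc'.
Captured: group 1 = 'alXVc'.

'alXVc'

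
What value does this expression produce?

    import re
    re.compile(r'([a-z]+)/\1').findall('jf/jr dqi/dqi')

['dqi']

`\1` is not a pattern — it's the concrete string captured by group 1, re-applied verbatim.
Because there's exactly one group, `findall` drops the full match and keeps group 1 from the one hit.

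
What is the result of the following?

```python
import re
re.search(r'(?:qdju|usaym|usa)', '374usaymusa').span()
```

(3, 8)

The regex engine tests alternatives in the order written; an earlier branch that matches wins even if a later one would match more.
The match spans [3:8] → 'usaym'.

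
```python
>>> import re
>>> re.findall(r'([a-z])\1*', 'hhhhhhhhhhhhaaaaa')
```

['h', 'a']

`\1` has to match the exact text group 1 already captured.
Because there's exactly one group, `findall` drops the full match and keeps group 1 from each hit.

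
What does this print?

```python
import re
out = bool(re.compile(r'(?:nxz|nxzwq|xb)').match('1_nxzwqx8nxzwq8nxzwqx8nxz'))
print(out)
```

With `match`, the pattern is implicitly anchored at the beginning.
Here the pattern fails at index 0, so the call returns None, and `bool(None)` is False.

False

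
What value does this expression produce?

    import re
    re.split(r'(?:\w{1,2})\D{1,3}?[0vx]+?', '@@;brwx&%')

Pattern: 1 to 2 of a word character (non-capturing group); then 1 to 3 of a non-digit (lazy), then one or more of one of [0vx] (lazy).
Matches to split on: at [3:7] → 'brwx'.
Each match becomes a cut point; 2 segments remain.

['@@;', '&%']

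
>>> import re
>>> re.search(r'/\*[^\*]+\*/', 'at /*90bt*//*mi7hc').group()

'/*90bt*/'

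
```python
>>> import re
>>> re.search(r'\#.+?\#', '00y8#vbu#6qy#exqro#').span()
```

Because the quantifier is non-greedy, it stops expanding at the earliest point where the rest of the pattern can succeed.
The match spans [4:9] → '#vbu#'.

(4, 9)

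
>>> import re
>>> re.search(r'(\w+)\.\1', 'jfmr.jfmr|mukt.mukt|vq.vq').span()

The backreference `\1` re-matches whatever the first group consumed, character for character.
`re.search` scans for the first position where the pattern succeeds.
The match spans [0:9] → 'jfmr.jfmr'.
Captured: group 1 = 'jfmr'.

(0, 9)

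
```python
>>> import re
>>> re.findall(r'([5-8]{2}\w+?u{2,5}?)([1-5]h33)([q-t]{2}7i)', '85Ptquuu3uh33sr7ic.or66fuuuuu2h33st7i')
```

`findall` packs the 3 group values into a tuple for every match.

[('66fuuuuu', '2h33', 'st7i')]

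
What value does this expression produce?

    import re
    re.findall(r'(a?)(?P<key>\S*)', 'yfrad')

This matches optionally a literal 'a' (captured); then zero or more of a non-whitespace character (captured as 'key').
Scanning left to right: at [0:5] match 'yfrad', groups = ('', 'yfrad'); at [5:5] match '', groups = ('', '').
`findall` packs the 2 group values into a tuple for every match.

[('', 'yfrad'), ('', '')]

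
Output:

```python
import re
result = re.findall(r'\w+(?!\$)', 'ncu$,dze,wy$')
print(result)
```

['nc', 'dze', 'w']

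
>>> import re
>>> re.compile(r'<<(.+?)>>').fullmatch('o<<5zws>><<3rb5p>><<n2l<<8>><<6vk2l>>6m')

`re.fullmatch` is like wrapping the pattern in `^…$` (in single-line mode).
Here the pattern can't cover the whole string, so the call returns None.

None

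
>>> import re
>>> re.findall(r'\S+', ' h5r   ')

This matches one or more of a non-whitespace character.
Matches: at [1:4] → 'h5r'.
With no groups in the pattern, `findall` gives back each whole match — 1 here.

['h5r']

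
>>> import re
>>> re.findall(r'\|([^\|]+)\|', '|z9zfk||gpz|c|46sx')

One capturing group, so `findall` returns just the captured substring from each match — 2 in all.

['z9zfk', 'gpz']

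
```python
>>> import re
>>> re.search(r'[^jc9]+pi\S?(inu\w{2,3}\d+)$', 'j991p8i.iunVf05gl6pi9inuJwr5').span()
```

(3, 28)

The pattern matches one or more of any character except [jc9], then the literal 'pi', then optionally a non-whitespace character; then the literal 'inu', then 2 to 3 of a word character, then one or more of a digit (captured); then anchored at the end.
The match spans [3:28] → '1p8i.iunVf05gl6pi9inuJwr5'.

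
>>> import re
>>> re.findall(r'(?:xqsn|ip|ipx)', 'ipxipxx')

['ip', 'ip']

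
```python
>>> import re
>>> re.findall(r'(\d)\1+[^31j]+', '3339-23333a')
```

A backreference is literal: `\1` must see the identical characters the first group matched.
`findall` collects group 1 from each match (2 total).

['3', '3']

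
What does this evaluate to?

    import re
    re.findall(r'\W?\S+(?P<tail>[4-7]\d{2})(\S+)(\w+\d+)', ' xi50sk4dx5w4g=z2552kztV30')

[('552', 'kztV', '30')]

This matches optionally a non-word character, then one or more of a non-whitespace character; then a character in [4-7], then exactly 2 of a digit (captured as 'tail'); then one or more of a non-whitespace character (captured); then one or more of a word character, then one or more of a digit (captured).
Scanning left to right: at [0:26] match ' xi50sk4dx5w4g=z2552kztV30', groups = ('552', 'kztV', '30').
3 groups means the one result is a tuple of 3 captured strings — 1 here.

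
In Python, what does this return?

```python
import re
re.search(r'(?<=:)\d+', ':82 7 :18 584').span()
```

The lookaround is zero-width — it requires the adjacent text to match without consuming it, so the asserted text isn't part of the match.
`re.search` tries every starting position until one works.
The match spans [1:3] → '82'.

(1, 3)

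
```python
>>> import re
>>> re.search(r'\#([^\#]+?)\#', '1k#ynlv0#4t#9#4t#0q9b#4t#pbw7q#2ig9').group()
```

'#ynlv0#'

`re.search` scans for the first position where the pattern succeeds.
The match spans [2:9] → '#ynlv0#'.
Captured: group 1 = 'ynlv0'.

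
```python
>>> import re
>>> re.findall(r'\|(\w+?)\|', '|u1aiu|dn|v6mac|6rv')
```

['u1aiu', 'v6mac']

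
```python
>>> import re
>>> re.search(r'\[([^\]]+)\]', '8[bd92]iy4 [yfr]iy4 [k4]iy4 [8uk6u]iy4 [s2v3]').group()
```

'[bd92]'

The match spans [1:7] → '[bd92]'.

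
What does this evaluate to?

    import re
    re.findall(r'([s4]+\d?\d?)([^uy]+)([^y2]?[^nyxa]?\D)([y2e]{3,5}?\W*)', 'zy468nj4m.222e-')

Lazy quantifiers expand one character at a time until the remainder of the pattern can match.
With 4 capturing groups, `findall` returns a 4-tuple per match.

[('468', 'nj4m', '.', '222')]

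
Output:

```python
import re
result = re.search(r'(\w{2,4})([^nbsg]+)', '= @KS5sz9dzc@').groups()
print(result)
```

The match spans [3:13] → 'KS5sz9dzc@'.
Captured: group 1 = 'KS5s', group 2 = 'z9dzc@'.

('KS5s', 'z9dzc@')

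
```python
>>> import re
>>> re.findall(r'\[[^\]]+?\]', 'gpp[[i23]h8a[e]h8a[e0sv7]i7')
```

Since nothing is captured, `findall` lists the 3 matched substrings directly.

['[[i23]', '[e]', '[e0sv7]']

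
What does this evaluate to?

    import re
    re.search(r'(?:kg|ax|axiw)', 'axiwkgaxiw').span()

(0, 2)

Alternation tries branches left to right and keeps the first one that lets the overall match succeed at that position.
The match spans [0:2] → 'ax'.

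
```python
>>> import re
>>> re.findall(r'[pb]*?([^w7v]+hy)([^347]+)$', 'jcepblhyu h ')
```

[('jcepblhy', 'u h ')]

Pattern: zero or more of one of [pb] (lazy); then one or more of any character except [w7v], then the literal 'hy' (captured); then one or more of any character except [347] (captured); then anchored at the end.
Matches: at [0:12] match 'jcepblhyu h ', groups = ('jcepblhy', 'u h ').
With 2 capturing groups, `findall` returns a 2-tuple per match.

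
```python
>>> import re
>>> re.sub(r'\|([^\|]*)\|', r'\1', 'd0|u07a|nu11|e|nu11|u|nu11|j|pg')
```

'd0u07anu11enu11unu11jpg'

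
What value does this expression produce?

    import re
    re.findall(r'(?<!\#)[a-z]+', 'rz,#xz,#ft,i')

The negative lookahead/lookbehind blocks any match where the forbidden context is present.
No capturing groups, so `findall` returns the 4 full match strings.

['rz', 'z', 't', 'i']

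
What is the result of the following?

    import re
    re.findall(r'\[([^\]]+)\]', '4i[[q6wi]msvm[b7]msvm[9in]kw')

['[q6wi', 'b7', '9in']

Matches: at [2:9] match '[[q6wi]', group 1 = '[q6wi'; at [13:17] match '[b7]', group 1 = 'b7'; at [21:26] match '[9in]', group 1 = '9in'.
Because there's exactly one group, `findall` drops the full match and keeps group 1 from each hit.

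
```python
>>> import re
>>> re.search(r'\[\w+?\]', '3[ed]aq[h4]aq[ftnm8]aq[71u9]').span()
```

(1, 5)

`search` walks the string left to right and returns the first match it finds.
The match spans [1:5] → '[ed]'.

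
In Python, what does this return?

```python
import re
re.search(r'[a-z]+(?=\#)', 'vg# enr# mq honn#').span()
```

(0, 2)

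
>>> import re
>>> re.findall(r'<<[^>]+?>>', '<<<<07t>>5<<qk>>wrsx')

`findall` yields the raw match text (2 of them) because the pattern has no groups.

['<<<<07t>>', '<<qk>>']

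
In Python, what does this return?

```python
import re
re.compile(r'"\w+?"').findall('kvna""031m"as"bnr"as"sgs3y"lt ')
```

Walking the string: at [5:11] → '"031m"'; at [13:18] → '"bnr"'; at [20:27] → '"sgs3y"'.
With no groups in the pattern, `findall` gives back each whole match — 3 here.

['"031m"', '"bnr"', '"sgs3y"']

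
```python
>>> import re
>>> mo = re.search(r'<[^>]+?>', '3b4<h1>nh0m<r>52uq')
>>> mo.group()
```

'<h1>'

The match spans [3:7] → '<h1>'.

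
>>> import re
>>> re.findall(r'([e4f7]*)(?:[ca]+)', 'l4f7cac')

['4f7']

This matches zero or more of one of [e4f7] (captured); then one or more of one of [ca] (non-capturing group).
Walking the string: at [1:7] match '4f7cac', group 1 = '4f7'.
One capturing group, so `findall` returns just the captured substring from the one match — 1 in all.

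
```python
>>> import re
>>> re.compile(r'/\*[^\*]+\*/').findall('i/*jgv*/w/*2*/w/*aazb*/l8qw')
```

['/*jgv*/', '/*2*/', '/*aazb*/']

No capturing groups, so `findall` returns the 3 full match strings.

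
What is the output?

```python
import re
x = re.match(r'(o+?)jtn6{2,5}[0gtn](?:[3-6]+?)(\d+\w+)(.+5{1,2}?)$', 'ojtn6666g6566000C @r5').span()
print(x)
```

(0, 21)

This matches one or more of a literal 'o' (lazy) (captured); then the literal 'jtn', then 2 to 5 of the literal '6', then one of [0gtn]; then one or more of a character in [3-6] (lazy) (non-capturing group); then one or more of a digit, then one or more of a word character (captured); then one or more of any character, then 1 to 2 of a literal '5' (lazy) (captured); then anchored at the end.
`re.match` won't scan ahead — the pattern has to work from the very first character.
The match spans [0:21] → 'ojtn6666g6566000C @r5'.
Captured: group 1 = 'o', group 2 = '566000C', group 3 = ' @r5'.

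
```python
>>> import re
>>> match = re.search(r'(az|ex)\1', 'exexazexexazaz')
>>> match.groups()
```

('ex',)

A backreference is literal: `\1` must see the identical characters the first group matched.
Unlike `match`, `search` isn't anchored — it looks for the pattern anywhere in the string.
The match spans [0:4] → 'exex'.
Captured: group 1 = 'ex'.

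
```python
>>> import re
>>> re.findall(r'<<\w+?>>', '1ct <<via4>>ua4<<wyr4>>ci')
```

['<<via4>>', '<<wyr4>>']

Matches: at [4:12] → '<<via4>>'; at [15:23] → '<<wyr4>>'.
With no groups in the pattern, `findall` gives back each whole match — 2 here.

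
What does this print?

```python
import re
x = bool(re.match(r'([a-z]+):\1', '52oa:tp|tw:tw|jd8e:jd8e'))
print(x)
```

`\1` has to match the exact text group 1 already captured.
`re.match` won't scan ahead — the pattern has to work from the very first character.
Here the pattern fails at index 0, so the call returns None, and `bool(None)` is False.

False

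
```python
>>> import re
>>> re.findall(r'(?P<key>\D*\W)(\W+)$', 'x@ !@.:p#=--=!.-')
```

Pattern: zero or more of a non-digit, then a non-word character (captured as 'key'); then one or more of a non-word character (captured); then anchored at the end.
2 groups means the one result is a tuple of 2 captured strings — 1 here.

[('x@ !@.:p#=--=!.', '-')]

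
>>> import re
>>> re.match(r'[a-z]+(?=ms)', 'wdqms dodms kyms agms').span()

(0, 3)

With `match`, the pattern is implicitly anchored at the beginning.
The match spans [0:3] → 'wdq'.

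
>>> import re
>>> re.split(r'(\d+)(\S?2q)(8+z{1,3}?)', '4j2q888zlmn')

['', '4', 'j2q', '888z', 'lmn']

The pattern matches one or more of a digit (captured); then optionally a non-whitespace character, then the literal '2q' (captured); then one or more of the literal '8', then 1 to 3 of the literal 'z' (lazy) (captured).
Matches to split on: at [0:8] → '4j2q888z'.
With a capturing group present, the delimiter's captured portion is kept in the result list.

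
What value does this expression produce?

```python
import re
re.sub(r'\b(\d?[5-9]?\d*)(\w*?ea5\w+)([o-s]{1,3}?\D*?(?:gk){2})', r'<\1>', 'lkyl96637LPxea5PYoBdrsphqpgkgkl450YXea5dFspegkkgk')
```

Pattern: a word boundary (`\b`, zero-width); then optionally a digit, then optionally a character in [5-9], then zero or more of a digit (captured); then zero or more of a word character (lazy), then the literal 'ea5', then one or more of a word character (captured); then 1 to 3 of a character in [o-s] (lazy), then zero or more of a non-digit (lazy), then the literal 'gk' repeated 2 times (captured).
Matches: at [0:30] → 'lkyl96637LPxea5PYoBdrsphqpgkgk'.
Each match is replaced using the text its own group 1 captured.

'<>l450YXea5dFspegkkgk'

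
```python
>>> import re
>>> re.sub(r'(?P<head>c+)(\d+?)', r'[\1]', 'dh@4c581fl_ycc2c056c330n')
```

'dh@4[c]81fl_y[cc][c]56[c]30n'

Pattern: one or more of a literal 'c' (captured as 'head'); then one or more of a digit (lazy) (captured).
A non-greedy quantifier consumes as few characters as it can — just enough that the remainder of the pattern still matches from where it stops; whatever follows it matches normally.
Matches: at [4:6] → 'c5'; at [12:15] → 'cc2'; at [15:17] → 'c0'; at [19:21] → 'c3'.
Each match is replaced using the text its own group 1 captured.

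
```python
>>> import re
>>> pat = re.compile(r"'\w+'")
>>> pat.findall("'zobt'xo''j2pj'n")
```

`findall` yields the raw match text (2 of them) because the pattern has no groups.

["'zobt'", "'j2pj'"]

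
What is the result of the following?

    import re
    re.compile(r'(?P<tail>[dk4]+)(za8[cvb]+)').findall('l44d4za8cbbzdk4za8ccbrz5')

[('44d4', 'za8cbb'), ('dk4', 'za8ccb')]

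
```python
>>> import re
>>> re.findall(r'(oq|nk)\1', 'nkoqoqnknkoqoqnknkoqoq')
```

The backreference `\1` re-matches whatever the first group consumed, character for character.
`findall` collects group 1 from each match (5 total).

['oq', 'nk', 'oq', 'nk', 'oq']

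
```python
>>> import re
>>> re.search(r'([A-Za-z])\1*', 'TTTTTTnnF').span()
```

After group 1 captures some text, `\1` only succeeds where that same text appears again.
`re.search` tries every starting position until one works.
The match spans [0:6] → 'TTTTTT'.
Captured: group 1 = 'T'.

(0, 6)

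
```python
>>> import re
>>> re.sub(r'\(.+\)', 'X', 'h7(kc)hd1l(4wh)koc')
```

'h7Xkoc'

Matches: at [2:15] → '(kc)hd1l(4wh)'.
`sub` substitutes 'X' at each match site.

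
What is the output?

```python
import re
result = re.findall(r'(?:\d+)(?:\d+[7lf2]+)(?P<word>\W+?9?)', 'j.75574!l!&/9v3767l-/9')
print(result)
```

The pattern matches one or more of a digit (non-capturing group); then one or more of a digit, then one or more of one of [7lf2] (non-capturing group); then one or more of a non-word character (lazy), then optionally the literal '9' (captured as 'word').
A `+?`/`*?`/`{m,n}?` starts at its minimum and grows only as far as needed for what follows to match.
Scanning left to right: at [14:20] match '3767l-', group 1 = '-'.
Because there's exactly one group, `findall` drops the full match and keeps group 1 from the one hit.

['-']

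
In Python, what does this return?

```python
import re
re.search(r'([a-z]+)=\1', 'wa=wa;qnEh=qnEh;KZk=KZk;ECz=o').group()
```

The backreference `\1` re-matches whatever the first group consumed, character for character.
Unlike `match`, `search` isn't anchored — it looks for the pattern anywhere in the string.
The match spans [0:5] → 'wa=wa'.
Captured: group 1 = 'wa'.

'wa=wa'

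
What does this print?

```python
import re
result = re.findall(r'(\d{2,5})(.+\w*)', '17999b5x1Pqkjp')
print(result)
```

This matches 2 to 5 of a digit (captured); then one or more of any character, then zero or more of a word character (captured).
With 2 capturing groups, `findall` returns a 2-tuple per match.

[('17999', 'b5x1Pqkjp')]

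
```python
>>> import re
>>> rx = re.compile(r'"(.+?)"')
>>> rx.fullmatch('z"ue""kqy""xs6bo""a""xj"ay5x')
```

None

`re.fullmatch` requires the pattern to consume the entire string.
Here there's no way to consume every character, so the call returns None.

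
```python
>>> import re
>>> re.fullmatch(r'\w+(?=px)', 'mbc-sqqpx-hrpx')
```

None

The `(?=…)`/`(?<=…)` assertion just peeks at neighbouring text; it doesn't advance the match position.
`fullmatch` succeeds only if the pattern covers the string from start to end.
Here the pattern can't cover the whole string, so the call returns None.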